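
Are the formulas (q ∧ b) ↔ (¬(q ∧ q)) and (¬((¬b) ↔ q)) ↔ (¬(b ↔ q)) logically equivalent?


Compare truth tables:
b | q | φ | ψ
-------------
F | F | F | F
T | F | F | F
F | T | T | F
T | T | F | F
They differ at row 3 (b=F, q=T): φ=T but ψ=F.

No, they are not logically equivalent.


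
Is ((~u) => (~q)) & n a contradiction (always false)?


Truth table over {n, q, u}:
n | q | u | φ
-------------
False | False | False | False
True | False | False | True
False | True | False | False
True | True | False | False
False | False | True | False
True | False | True | True
False | True | True | False
True | True | True | True
Satisfying assignment at row 2: n=True, q=False, u=False gives True.

No, it is not a contradiction.


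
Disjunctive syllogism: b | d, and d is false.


Disjunctive syllogism: from (P ∨ Q) and ¬P, infer Q.
One disjunct, 'd', is ruled out; the other must hold.

b


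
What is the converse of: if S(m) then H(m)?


The converse of (P → Q) is (Q → P). It is not in general equivalent to the original.
Here P = 'S(m)' and Q = 'H(m)'.

If H(m), then S(m).


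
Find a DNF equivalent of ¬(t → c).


Step 1: Rewrite implication then negate: ¬(¬t ∨ c) = t ∧ ¬c.

t ∧ (¬c)


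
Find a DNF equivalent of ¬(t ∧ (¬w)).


Step 1: Apply De Morgan: ¬(t ∧ (¬w)) = ¬t ∨ ¬(¬w).
Step 2: Eliminate any double negations (¬¬X = X).

(¬t) ∨ w


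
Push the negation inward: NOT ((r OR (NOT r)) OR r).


De Morgan: the negation of a disjunction is the conjunction of the negations.
Distribute NOT across OR, flipping it to AND, and negate each literal.

((NOT r) AND r) AND (NOT r)


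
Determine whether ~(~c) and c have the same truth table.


Compare truth tables:
c | φ | ψ
---------
False | False | False
True | True | True
The columns φ and ψ agree on every row.

Yes, they are logically equivalent.


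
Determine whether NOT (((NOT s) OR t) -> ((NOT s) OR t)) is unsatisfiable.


Truth table over {s, t}:
s | t | φ
---------
F | F | F
T | F | F
F | T | F
T | T | F
Every row is false.

Yes, it is a contradiction.


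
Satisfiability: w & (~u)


Search for a satisfying assignment over {u, w}.
Try u=False, w=True: the formula evaluates to True.
A satisfying assignment exists.

Satisfiable.


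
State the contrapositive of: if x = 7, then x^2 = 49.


The contrapositive of (P → Q) is (¬Q → ¬P); it is logically equivalent to the original.
Here P = 'x = 7' and Q = 'x^2 = 49'.

If not (x^2 = 49), then not (x = 7).


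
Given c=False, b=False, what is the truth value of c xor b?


Exclusive or is true when exactly one operand is true.
Substitute: c=False, b=False.
False xor False evaluates to False.

False


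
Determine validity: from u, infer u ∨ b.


This matches the form of disjunction introduction: the conclusion follows in every model of the premises.

Valid.


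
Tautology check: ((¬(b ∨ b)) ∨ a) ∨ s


Build the truth table over {a, b, s}:
a | b | s | φ
-------------
F | F | F | T
T | F | F | T
F | T | F | F
T | T | F | T
F | F | T | T
T | F | T | T
F | T | T | T
T | T | T | T
Counterexample at row 3: with a=F, b=T, s=F, the formula is F.

No, it is not a tautology.


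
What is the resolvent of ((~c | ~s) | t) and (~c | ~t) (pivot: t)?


The clauses contain complementary literals t and ~t.
Resolution eliminates this pair and disjoins the remaining literals (merging duplicates).

(~s | ~c)


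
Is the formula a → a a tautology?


Build the truth table over {a}:
a | φ
-----
F | T
T | T
Every row evaluates to true.

Yes, it is a tautology.


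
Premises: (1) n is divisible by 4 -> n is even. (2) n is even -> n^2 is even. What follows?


Hypothetical syllogism: from (P → Q) and (Q → R), infer (P → R).
Chain the two implications through the shared middle term 'n is even'.

n is divisible by 4 -> n^2 is even


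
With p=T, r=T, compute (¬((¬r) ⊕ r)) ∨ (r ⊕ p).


Substitute p=T, r=T:
¬r = F
(¬r) ⊕ r = F ⊕ T = T
¬((¬r) ⊕ r) = F
r ⊕ p = T ⊕ T = F
(¬((¬r) ⊕ r)) ∨ (r ⊕ p) = F ∨ F = F

F


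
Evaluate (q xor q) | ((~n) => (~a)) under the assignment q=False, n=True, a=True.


Substitute q=False, n=True, a=True:
q xor q = False xor False = False
~n = False
~a = False
(~n) => (~a) = False => False = True
(q xor q) | ((~n) => (~a)) = False | True = True

True


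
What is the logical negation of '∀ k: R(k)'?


¬(∀ x: φ) = ∃ x: ¬φ, and ¬(∃ x: φ) = ∀ x: ¬φ.
Apply to the universal statement.

∃ k: ¬(R(k))


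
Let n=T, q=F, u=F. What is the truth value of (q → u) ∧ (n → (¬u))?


Substitute n=T, q=F, u=F:
q → u = F → F = T
¬u = T
n → (¬u) = T → T = T
(q → u) ∧ (n → (¬u)) = T ∧ T = T

T


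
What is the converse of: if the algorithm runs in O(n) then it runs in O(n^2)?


The converse of (P → Q) is (Q → P). It is not in general equivalent to the original.
Here P = 'the algorithm runs in O(n)' and Q = 'it runs in O(n^2)'.

If it runs in O(n^2), then the algorithm runs in O(n).


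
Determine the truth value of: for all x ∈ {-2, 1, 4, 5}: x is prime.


Evaluate the predicate on each element: -2:F, 1:F, 4:F, 5:T.
Counterexample x = -2 fails the predicate.

F


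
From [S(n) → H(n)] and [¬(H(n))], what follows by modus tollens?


Modus tollens: from (P → Q) and ¬Q, infer ¬P.
Q = 'H(n)' is denied; since P → Q, P must also fail.

Not (S(n)).


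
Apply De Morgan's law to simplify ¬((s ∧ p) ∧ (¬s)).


De Morgan: the negation of a conjunction is the disjunction of the negations.
Distribute ¬ across ∧, flipping it to ∨, and negate each literal.

((¬s) ∨ (¬p)) ∨ s


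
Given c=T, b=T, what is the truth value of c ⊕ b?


Exclusive or is true when exactly one operand is true.
Substitute: c=T, b=T.
T ⊕ T evaluates to F.

F


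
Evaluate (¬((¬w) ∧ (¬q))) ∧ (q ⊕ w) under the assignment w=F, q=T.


Substitute w=F, q=T:
¬w = T
¬q = F
(¬w) ∧ (¬q) = T ∧ F = F
¬((¬w) ∧ (¬q)) = T
q ⊕ w = T ⊕ F = T
(¬((¬w) ∧ (¬q))) ∧ (q ⊕ w) = T ∧ T = T

T


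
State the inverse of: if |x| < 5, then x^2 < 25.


The inverse of (P → Q) is (¬P → ¬Q). It is equivalent to the converse, not to the original.
Here P = '|x| < 5' and Q = 'x^2 < 25'.

If not (|x| < 5), then not (x^2 < 25).


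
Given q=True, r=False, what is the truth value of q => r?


Implication is false only when antecedent is true and consequent is false.
Substitute: q=True, r=False.
True => False evaluates to False.

False


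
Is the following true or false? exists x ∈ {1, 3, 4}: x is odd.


Evaluate the predicate on each element: 1:True, 3:True, 4:False.
Witness x = 1 satisfies the predicate.

True


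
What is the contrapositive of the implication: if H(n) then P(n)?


The contrapositive of (P → Q) is (¬Q → ¬P); it is logically equivalent to the original.
Here P = 'H(n)' and Q = 'P(n)'.

If not (P(n)), then not (H(n)).


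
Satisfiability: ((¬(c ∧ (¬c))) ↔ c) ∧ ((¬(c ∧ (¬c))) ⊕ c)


Check all 2 assignments over {c}:
c | φ
-----
F | F
T | F
No assignment makes the formula true.

Unsatisfiable.


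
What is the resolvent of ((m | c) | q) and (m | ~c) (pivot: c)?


The clauses contain complementary literals c and ~c.
Resolution eliminates this pair and disjoins the remaining literals (merging duplicates).

(m | q)


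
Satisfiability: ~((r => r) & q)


Search for a satisfying assignment over {q, r}.
Try q=False, r=False: the formula evaluates to True.
A satisfying assignment exists.

Satisfiable.


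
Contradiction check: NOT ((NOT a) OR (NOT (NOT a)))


Truth table over {a}:
a | φ
-----
F | F
T | F
Every row is false.

Yes, it is a contradiction.


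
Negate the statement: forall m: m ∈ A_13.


¬(forall x: φ) = exists x: ¬φ, and ¬(exists x: φ) = forall x: ¬φ.
Apply to the universal statement.

exists m: ~(m ∈ A_13)


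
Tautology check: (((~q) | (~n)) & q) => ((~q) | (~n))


Build the truth table over {n, q}:
n | q | φ
---------
False | False | True
True | False | True
False | True | True
True | True | True
Every row evaluates to true.

Yes, it is a tautology.


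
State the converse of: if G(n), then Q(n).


The converse of (P → Q) is (Q → P). It is not in general equivalent to the original.
Here P = 'G(n)' and Q = 'Q(n)'.

If Q(n), then G(n).


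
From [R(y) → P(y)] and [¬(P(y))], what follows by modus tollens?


Modus tollens: from (P → Q) and ¬Q, infer ¬P.
Q = 'P(y)' is denied; since P → Q, P must also fail.

Not (R(y)).


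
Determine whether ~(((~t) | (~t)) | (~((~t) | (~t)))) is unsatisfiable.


Truth table over {t}:
t | φ
-----
False | False
True | False
Every row is false.

Yes, it is a contradiction.


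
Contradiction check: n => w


Truth table over {n, w}:
n | w | φ
---------
False | False | True
True | False | False
False | True | True
True | True | True
Satisfying assignment at row 1: n=False, w=False gives True.

No, it is not a contradiction.


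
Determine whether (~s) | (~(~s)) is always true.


Build the truth table over {s}:
s | φ
-----
False | True
True | True
Every row evaluates to true.

Yes, it is a tautology.


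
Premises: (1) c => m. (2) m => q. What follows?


Hypothetical syllogism: from (P → Q) and (Q → R), infer (P → R).
Chain the two implications through the shared middle term 'm'.

c => q


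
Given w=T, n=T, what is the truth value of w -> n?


Implication is false only when antecedent is true and consequent is false.
Substitute: w=T, n=T.
T -> T evaluates to T.

T


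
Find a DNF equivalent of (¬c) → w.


Step 1: Rewrite (¬c) → w as ¬(¬c) ∨ w.
Step 2: Eliminate any double negations (¬¬X = X).

c ∨ w


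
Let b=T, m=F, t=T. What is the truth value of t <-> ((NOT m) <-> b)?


Substitute b=T, m=F, t=T:
NOT m = T
(NOT m) <-> b = T <-> T = T
t <-> ((NOT m) <-> b) = T <-> T = T

T


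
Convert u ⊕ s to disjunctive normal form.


Step 1: u ⊕ s is true exactly when they disagree: (u ∧ ¬s) ∨ (¬u ∧ s).

(u ∧ (¬s)) ∨ ((¬u) ∧ s)


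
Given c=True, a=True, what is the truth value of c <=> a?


Biconditional is true when both operands have the same truth value.
Substitute: c=True, a=True.
True <=> True evaluates to True.

True


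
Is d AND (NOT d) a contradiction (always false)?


Truth table over {d}:
d | φ
-----
F | F
T | F
Every row is false.

Yes, it is a contradiction.


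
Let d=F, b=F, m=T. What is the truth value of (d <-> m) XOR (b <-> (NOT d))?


Substitute d=F, b=F, m=T:
d <-> m = F <-> T = F
NOT d = T
b <-> (NOT d) = F <-> T = F
(d <-> m) XOR (b <-> (NOT d)) = F XOR F = F

F


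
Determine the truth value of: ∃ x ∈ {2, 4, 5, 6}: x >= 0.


Evaluate the predicate on each element: 2:T, 4:T, 5:T, 6:T.
Witness x = 2 satisfies the predicate.

T


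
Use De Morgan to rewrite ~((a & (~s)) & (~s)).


De Morgan: the negation of a conjunction is the disjunction of the negations.
Distribute ~ across &, flipping it to |, and negate each literal.

((~a) | s) | s


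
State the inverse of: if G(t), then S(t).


The inverse of (P → Q) is (¬P → ¬Q). It is equivalent to the converse, not to the original.
Here P = 'G(t)' and Q = 'S(t)'.

If not (G(t)), then not (S(t)).


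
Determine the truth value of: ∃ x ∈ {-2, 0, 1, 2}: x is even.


Evaluate the predicate on each element: -2:T, 0:T, 1:F, 2:T.
Witness x = -2 satisfies the predicate.

T


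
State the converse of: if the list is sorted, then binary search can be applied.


The converse of (P → Q) is (Q → P). It is not in general equivalent to the original.
Here P = 'the list is sorted' and Q = 'binary search can be applied'.

If binary search can be applied, then the list is sorted.


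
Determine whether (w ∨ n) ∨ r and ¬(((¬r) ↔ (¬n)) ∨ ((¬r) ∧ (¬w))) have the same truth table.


Compare truth tables:
n | r | w | φ | ψ
-----------------
F | F | F | F | F
T | F | F | T | F
F | T | F | T | T
T | T | F | T | F
F | F | T | T | F
T | F | T | T | T
F | T | T | T | T
T | T | T | T | F
They differ at row 2 (n=T, r=F, w=F): φ=T but ψ=F.

No, they are not logically equivalent.


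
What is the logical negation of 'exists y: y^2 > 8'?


¬(forall x: φ) = exists x: ¬φ, and ¬(exists x: φ) = forall x: ¬φ.
Apply to the existential statement.

forall y: ~(y^2 > 8)


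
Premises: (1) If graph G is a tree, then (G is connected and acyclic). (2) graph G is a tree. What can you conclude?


Modus ponens: from (P → Q) and P, infer Q.
P = 'graph G is a tree' is asserted, and P → Q holds, so Q follows.

(G is connected and acyclic).


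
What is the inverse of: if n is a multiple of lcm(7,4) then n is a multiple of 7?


The inverse of (P → Q) is (¬P → ¬Q). It is equivalent to the converse, not to the original.
Here P = 'n is a multiple of lcm(7,4)' and Q = 'n is a multiple of 7'.

If not (n is a multiple of lcm(7,4)), then not (n is a multiple of 7).


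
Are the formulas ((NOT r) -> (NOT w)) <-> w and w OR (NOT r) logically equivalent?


Compare truth tables:
r | w | φ | ψ
-------------
F | F | F | T
T | F | F | F
F | T | F | T
T | T | T | T
They differ at row 1 (r=F, w=F): φ=F but ψ=T.

No, they are not logically equivalent.


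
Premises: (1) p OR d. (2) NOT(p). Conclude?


Disjunctive syllogism: from (P ∨ Q) and ¬P, infer Q.
One disjunct, 'p', is ruled out; the other must hold.

d


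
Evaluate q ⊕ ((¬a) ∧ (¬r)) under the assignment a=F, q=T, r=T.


Substitute a=F, q=T, r=T:
¬a = T
¬r = F
(¬a) ∧ (¬r) = T ∧ F = F
q ⊕ ((¬a) ∧ (¬r)) = T ⊕ F = T

T


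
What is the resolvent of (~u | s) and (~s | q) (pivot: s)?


The clauses contain complementary literals s and ~s.
Resolution eliminates this pair and disjoins the remaining literals (merging duplicates).

(~u | q)


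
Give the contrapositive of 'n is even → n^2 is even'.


The contrapositive of (P → Q) is (¬Q → ¬P); it is logically equivalent to the original.
Here P = 'n is even' and Q = 'n^2 is even'.

If not (n^2 is even), then not (n is even).


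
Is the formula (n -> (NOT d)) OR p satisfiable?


Search for a satisfying assignment over {d, n, p}.
Try d=F, n=F, p=F: the formula evaluates to T.
A satisfying assignment exists.

Satisfiable.


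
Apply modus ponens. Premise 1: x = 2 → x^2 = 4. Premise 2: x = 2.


Modus ponens: from (P → Q) and P, infer Q.
P = 'x = 2' is asserted, and P → Q holds, so Q follows.

x^2 = 4.


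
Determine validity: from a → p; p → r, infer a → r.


This matches the form of hypothetical syllogism: the conclusion follows in every model of the premises.

Valid.


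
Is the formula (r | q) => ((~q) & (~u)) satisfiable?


Search for a satisfying assignment over {q, r, u}.
Try q=False, r=False, u=False: the formula evaluates to True.
A satisfying assignment exists.

Satisfiable.


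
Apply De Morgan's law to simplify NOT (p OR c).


De Morgan: the negation of a disjunction is the conjunction of the negations.
Distribute NOT across OR, flipping it to AND, and negate each literal.

(NOT p) AND (NOT c)


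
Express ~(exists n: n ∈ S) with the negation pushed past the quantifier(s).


¬(forall x: φ) = exists x: ¬φ, and ¬(exists x: φ) = forall x: ¬φ.
Apply to the existential statement.

forall n: ~(n ∈ S)


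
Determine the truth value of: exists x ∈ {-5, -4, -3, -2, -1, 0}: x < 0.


Evaluate the predicate on each element: -5:True, -4:True, -3:True, -2:True, -1:True, 0:False.
Witness x = -5 satisfies the predicate.

True


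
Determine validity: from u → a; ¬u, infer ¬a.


This is denying the antecedent (fallacy). There exist truth assignments where the premises are all true but the conclusion is false.

Invalid.


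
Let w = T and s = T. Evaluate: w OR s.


Disjunction is false only when both operands are false.
Substitute: w=T, s=T.
T OR T evaluates to T.

T


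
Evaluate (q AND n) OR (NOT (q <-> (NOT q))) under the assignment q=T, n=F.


Substitute q=T, n=F:
q AND n = T AND F = F
NOT q = F
q <-> (NOT q) = T <-> F = F
NOT (q <-> (NOT q)) = T
(q AND n) OR (NOT (q <-> (NOT q))) = F OR T = T

T


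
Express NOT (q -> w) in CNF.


Step 1: Rewrite q → w as ¬q ∨ w.
Step 2: Negate: ¬(¬q ∨ w) = q ∧ ¬w (De Morgan + double negation).

q AND (NOT w)


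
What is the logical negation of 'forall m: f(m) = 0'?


¬(forall x: φ) = exists x: ¬φ, and ¬(exists x: φ) = forall x: ¬φ.
Apply to the universal statement.

exists m: ~(f(m) = 0)


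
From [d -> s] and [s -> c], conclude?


Hypothetical syllogism: from (P → Q) and (Q → R), infer (P → R).
Chain the two implications through the shared middle term 's'.

d -> c


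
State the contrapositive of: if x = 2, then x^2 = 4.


The contrapositive of (P → Q) is (¬Q → ¬P); it is logically equivalent to the original.
Here P = 'x = 2' and Q = 'x^2 = 4'.

If not (x^2 = 4), then not (x = 2).


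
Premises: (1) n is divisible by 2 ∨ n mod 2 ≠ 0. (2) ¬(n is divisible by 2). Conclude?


Disjunctive syllogism: from (P ∨ Q) and ¬P, infer Q.
One disjunct, 'n is divisible by 2', is ruled out; the other must hold.

n mod 2 ≠ 0


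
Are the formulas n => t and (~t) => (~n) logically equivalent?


Compare truth tables:
n | t | φ | ψ
-------------
False | False | True | True
True | False | False | False
False | True | True | True
True | True | True | True
The columns φ and ψ agree on every row.

Yes, they are logically equivalent.


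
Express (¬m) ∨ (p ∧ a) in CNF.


Step 1: Distribute ∨ over ∧: (¬m) ∨ (p ∧ a) = ((¬m) ∨ p) ∧ ((¬m) ∨ a).

((¬m) ∨ p) ∧ ((¬m) ∨ a)


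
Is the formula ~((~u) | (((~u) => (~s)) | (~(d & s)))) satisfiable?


Check all 8 assignments over {d, s, u}:
d | s | u | φ
-------------
False | False | False | False
True | False | False | False
False | True | False | False
True | True | False | False
False | False | True | False
True | False | True | False
False | True | True | False
True | True | True | False
No assignment makes the formula true.

Unsatisfiable.


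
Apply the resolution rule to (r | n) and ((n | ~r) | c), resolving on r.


The clauses contain complementary literals r and ~r.
Resolution eliminates this pair and disjoins the remaining literals (merging duplicates).

(n | c)


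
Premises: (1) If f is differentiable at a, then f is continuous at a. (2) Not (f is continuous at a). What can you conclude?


Modus tollens: from (P → Q) and ¬Q, infer ¬P.
Q = 'f is continuous at a' is denied; since P → Q, P must also fail.

Not (f is differentiable at a).


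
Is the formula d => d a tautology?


Build the truth table over {d}:
d | φ
-----
False | True
True | True
Every row evaluates to true.

Yes, it is a tautology.


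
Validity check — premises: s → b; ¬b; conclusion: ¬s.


This matches the form of modus tollens: the conclusion follows in every model of the premises.

Valid.


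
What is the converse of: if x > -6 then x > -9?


The converse of (P → Q) is (Q → P). It is not in general equivalent to the original.
Here P = 'x > -6' and Q = 'x > -9'.

If x > -9, then x > -6.


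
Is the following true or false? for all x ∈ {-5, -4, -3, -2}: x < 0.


Evaluate the predicate on each element: -5:T, -4:T, -3:T, -2:T.
Every element satisfies the predicate.

T


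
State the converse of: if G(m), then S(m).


The converse of (P → Q) is (Q → P). It is not in general equivalent to the original.
Here P = 'G(m)' and Q = 'S(m)'.

If S(m), then G(m).


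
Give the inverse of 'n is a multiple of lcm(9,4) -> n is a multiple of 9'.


The inverse of (P → Q) is (¬P → ¬Q). It is equivalent to the converse, not to the original.
Here P = 'n is a multiple of lcm(9,4)' and Q = 'n is a multiple of 9'.

If not (n is a multiple of lcm(9,4)), then not (n is a multiple of 9).


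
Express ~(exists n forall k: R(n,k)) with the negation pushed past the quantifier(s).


Negation flips each quantifier (∀↔∃) and negates the inner predicate.
¬(exists n forall k: φ) = forall n exists k: ¬φ.

forall n exists k: ~(R(n,k))


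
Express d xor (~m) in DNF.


Step 1: d ⊕ (¬m) is true exactly when they disagree: (d ∧ ¬(¬m)) ∨ (¬d ∧ (¬m)).
Step 2: Eliminate any double negations (¬¬X = X).

(d & m) | ((~d) & (~m))


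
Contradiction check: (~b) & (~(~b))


Truth table over {b}:
b | φ
-----
False | False
True | False
Every row is false.

Yes, it is a contradiction.


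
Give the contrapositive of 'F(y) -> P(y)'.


The contrapositive of (P → Q) is (¬Q → ¬P); it is logically equivalent to the original.
Here P = 'F(y)' and Q = 'P(y)'.

If not (P(y)), then not (F(y)).


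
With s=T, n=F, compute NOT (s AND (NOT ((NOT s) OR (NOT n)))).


Substitute s=T, n=F:
NOT s = F
NOT n = T
(NOT s) OR (NOT n) = F OR T = T
NOT ((NOT s) OR (NOT n)) = F
s AND (NOT ((NOT s) OR (NOT n))) = T AND F = F
NOT (s AND (NOT ((NOT s) OR (NOT n)))) = T

T


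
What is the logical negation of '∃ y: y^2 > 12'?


¬(∀ x: φ) = ∃ x: ¬φ, and ¬(∃ x: φ) = ∀ x: ¬φ.
Apply to the existential statement.

∀ y: ¬(y^2 > 12)


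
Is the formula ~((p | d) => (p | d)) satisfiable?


Check all 4 assignments over {d, p}:
d | p | φ
---------
False | False | False
True | False | False
False | True | False
True | True | False
No assignment makes the formula true.

Unsatisfiable.


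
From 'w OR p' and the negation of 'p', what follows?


Disjunctive syllogism: from (P ∨ Q) and ¬P, infer Q.
One disjunct, 'p', is ruled out; the other must hold.

w


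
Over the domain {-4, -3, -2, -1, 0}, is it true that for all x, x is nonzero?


Evaluate the predicate on each element: -4:T, -3:T, -2:T, -1:T, 0:F.
Counterexample x = 0 fails the predicate.

F


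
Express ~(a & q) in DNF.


Step 1: Apply De Morgan: ¬(a ∧ q) = ¬a ∨ ¬q.

(~a) | (~q)


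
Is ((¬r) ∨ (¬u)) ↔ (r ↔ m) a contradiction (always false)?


Truth table over {m, r, u}:
m | r | u | φ
-------------
F | F | F | T
T | F | F | F
F | T | F | F
T | T | F | T
F | F | T | T
T | F | T | F
F | T | T | T
T | T | T | F
Satisfying assignment at row 1: m=F, r=F, u=F gives T.

No, it is not a contradiction.


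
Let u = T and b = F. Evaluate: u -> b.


Implication is false only when antecedent is true and consequent is false.
Substitute: u=T, b=F.
T -> F evaluates to F.

F


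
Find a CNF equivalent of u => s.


Step 1: Rewrite u → s as ¬u ∨ s.

(~u) | s


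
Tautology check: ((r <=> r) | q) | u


Build the truth table over {q, r, u}:
q | r | u | φ
-------------
False | False | False | True
True | False | False | True
False | True | False | True
True | True | False | True
False | False | True | True
True | False | True | True
False | True | True | True
True | True | True | True
Every row evaluates to true.

Yes, it is a tautology.


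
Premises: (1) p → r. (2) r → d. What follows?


Hypothetical syllogism: from (P → Q) and (Q → R), infer (P → R).
Chain the two implications through the shared middle term 'r'.

p → d


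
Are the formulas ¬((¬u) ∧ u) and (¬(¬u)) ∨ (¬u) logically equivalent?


Compare truth tables:
u | φ | ψ
---------
F | T | T
T | T | T
The columns φ and ψ agree on every row.

Yes, they are logically equivalent.


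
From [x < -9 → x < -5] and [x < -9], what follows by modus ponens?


Modus ponens: from (P → Q) and P, infer Q.
P = 'x < -9' is asserted, and P → Q holds, so Q follows.

x < -5.


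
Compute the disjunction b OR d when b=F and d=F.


Disjunction is false only when both operands are false.
Substitute: b=F, d=F.
F OR F evaluates to F.

F


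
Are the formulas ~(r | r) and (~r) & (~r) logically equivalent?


Compare truth tables:
r | φ | ψ
---------
False | True | True
True | False | False
The columns φ and ψ agree on every row.

Yes, they are logically equivalent.


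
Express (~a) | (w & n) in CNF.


Step 1: Distribute ∨ over ∧: (¬a) ∨ (w ∧ n) = ((¬a) ∨ w) ∧ ((¬a) ∨ n).

((~a) | w) & ((~a) | n)


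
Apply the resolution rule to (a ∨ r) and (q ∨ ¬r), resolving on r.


The clauses contain complementary literals r and ¬r.
Resolution eliminates this pair and disjoins the remaining literals (merging duplicates).

(a ∨ q)


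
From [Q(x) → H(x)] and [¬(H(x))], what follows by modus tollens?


Modus tollens: from (P → Q) and ¬Q, infer ¬P.
Q = 'H(x)' is denied; since P → Q, P must also fail.

Not (Q(x)).


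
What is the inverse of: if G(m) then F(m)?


The inverse of (P → Q) is (¬P → ¬Q). It is equivalent to the converse, not to the original.
Here P = 'G(m)' and Q = 'F(m)'.

If not (G(m)), then not (F(m)).


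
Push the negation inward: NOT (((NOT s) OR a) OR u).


De Morgan: the negation of a disjunction is the conjunction of the negations.
Distribute NOT across OR, flipping it to AND, and negate each literal.

(s AND (NOT a)) AND (NOT u)


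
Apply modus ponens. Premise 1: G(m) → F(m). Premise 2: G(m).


Modus ponens: from (P → Q) and P, infer Q.
P = 'G(m)' is asserted, and P → Q holds, so Q follows.

F(m).


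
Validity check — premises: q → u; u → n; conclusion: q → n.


This matches the form of hypothetical syllogism: the conclusion follows in every model of the premises.

Valid.


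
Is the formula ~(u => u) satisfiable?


Check all 2 assignments over {u}:
u | φ
-----
False | False
True | False
No assignment makes the formula true.

Unsatisfiable.


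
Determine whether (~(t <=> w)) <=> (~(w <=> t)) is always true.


Build the truth table over {t, w}:
t | w | φ
---------
False | False | True
True | False | True
False | True | True
True | True | True
Every row evaluates to true.

Yes, it is a tautology.


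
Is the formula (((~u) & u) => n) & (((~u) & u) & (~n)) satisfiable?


Check all 4 assignments over {n, u}:
n | u | φ
---------
False | False | False
True | False | False
False | True | False
True | True | False
No assignment makes the formula true.

Unsatisfiable.


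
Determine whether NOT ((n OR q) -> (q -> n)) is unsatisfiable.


Truth table over {n, q}:
n | q | φ
---------
F | F | F
T | F | F
F | T | T
T | T | F
Satisfying assignment at row 3: n=F, q=T gives T.

No, it is not a contradiction.


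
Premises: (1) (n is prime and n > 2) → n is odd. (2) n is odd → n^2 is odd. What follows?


Hypothetical syllogism: from (P → Q) and (Q → R), infer (P → R).
Chain the two implications through the shared middle term 'n is odd'.

(n is prime and n > 2) → n^2 is odd


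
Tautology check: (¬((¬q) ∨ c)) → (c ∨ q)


Build the truth table over {c, q}:
c | q | φ
---------
F | F | T
T | F | T
F | T | T
T | T | T
Every row evaluates to true.

Yes, it is a tautology.


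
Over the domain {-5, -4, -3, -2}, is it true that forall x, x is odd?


Evaluate the predicate on each element: -5:True, -4:False, -3:True, -2:False.
Counterexample x = -4 fails the predicate.

False


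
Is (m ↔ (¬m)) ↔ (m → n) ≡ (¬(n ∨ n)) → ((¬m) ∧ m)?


Compare truth tables:
m | n | φ | ψ
-------------
F | F | F | F
T | F | T | F
F | T | F | T
T | T | F | T
They differ at row 2 (m=T, n=F): φ=T but ψ=F.

No, they are not logically equivalent.


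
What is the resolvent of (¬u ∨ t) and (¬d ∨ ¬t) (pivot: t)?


The clauses contain complementary literals t and ¬t.
Resolution eliminates this pair and disjoins the remaining literals (merging duplicates).

(¬u ∨ ¬d)


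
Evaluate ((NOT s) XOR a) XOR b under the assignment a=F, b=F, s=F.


Substitute a=F, b=F, s=F:
NOT s = T
(NOT s) XOR a = T XOR F = T
((NOT s) XOR a) XOR b = T XOR F = T

T


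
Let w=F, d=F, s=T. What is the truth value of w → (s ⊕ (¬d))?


Substitute w=F, d=F, s=T:
¬d = T
s ⊕ (¬d) = T ⊕ T = F
w → (s ⊕ (¬d)) = F → F = T

T


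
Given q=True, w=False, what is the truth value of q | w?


Disjunction is false only when both operands are false.
Substitute: q=True, w=False.
True | False evaluates to True.

True


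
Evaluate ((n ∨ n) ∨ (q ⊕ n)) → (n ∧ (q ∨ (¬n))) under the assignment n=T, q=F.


Substitute n=T, q=F:
n ∨ n = T ∨ T = T
q ⊕ n = F ⊕ T = T
(n ∨ n) ∨ (q ⊕ n) = T ∨ T = T
¬n = F
q ∨ (¬n) = F ∨ F = F
n ∧ (q ∨ (¬n)) = T ∧ F = F
((n ∨ n) ∨ (q ⊕ n)) → (n ∧ (q ∨ (¬n))) = T → F = F

F


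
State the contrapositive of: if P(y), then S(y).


The contrapositive of (P → Q) is (¬Q → ¬P); it is logically equivalent to the original.
Here P = 'P(y)' and Q = 'S(y)'.

If not (S(y)), then not (P(y)).


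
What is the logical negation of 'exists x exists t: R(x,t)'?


Negation flips each quantifier (∀↔∃) and negates the inner predicate.
¬(exists x exists t: φ) = forall x forall t: ¬φ.

forall x forall t: ~(R(x,t))


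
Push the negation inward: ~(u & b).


De Morgan: the negation of a conjunction is the disjunction of the negations.
Distribute ~ across &, flipping it to |, and negate each literal.

(~u) | (~b)


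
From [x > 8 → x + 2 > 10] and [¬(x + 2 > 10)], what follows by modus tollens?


Modus tollens: from (P → Q) and ¬Q, infer ¬P.
Q = 'x + 2 > 10' is denied; since P → Q, P must also fail.

Not (x > 8).


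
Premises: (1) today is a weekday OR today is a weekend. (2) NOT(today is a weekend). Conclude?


Disjunctive syllogism: from (P ∨ Q) and ¬P, infer Q.
One disjunct, 'today is a weekend', is ruled out; the other must hold.

today is a weekday


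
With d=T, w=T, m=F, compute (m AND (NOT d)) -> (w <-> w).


Substitute d=T, w=T, m=F:
NOT d = F
m AND (NOT d) = F AND F = F
w <-> w = T <-> T = T
(m AND (NOT d)) -> (w <-> w) = F -> T = T

T


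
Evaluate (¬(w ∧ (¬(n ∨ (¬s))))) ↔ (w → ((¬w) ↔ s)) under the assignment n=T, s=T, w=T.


Substitute n=T, s=T, w=T:
¬s = F
n ∨ (¬s) = T ∨ F = T
¬(n ∨ (¬s)) = F
w ∧ (¬(n ∨ (¬s))) = T ∧ F = F
¬(w ∧ (¬(n ∨ (¬s)))) = T
¬w = F
(¬w) ↔ s = F ↔ T = F
w → ((¬w) ↔ s) = T → F = F
(¬(w ∧ (¬(n ∨ (¬s))))) ↔ (w → ((¬w) ↔ s)) = T ↔ F = F

F


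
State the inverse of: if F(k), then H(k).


The inverse of (P → Q) is (¬P → ¬Q). It is equivalent to the converse, not to the original.
Here P = 'F(k)' and Q = 'H(k)'.

If not (F(k)), then not (H(k)).


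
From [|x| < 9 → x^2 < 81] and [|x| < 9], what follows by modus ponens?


Modus ponens: from (P → Q) and P, infer Q.
P = '|x| < 9' is asserted, and P → Q holds, so Q follows.

x^2 < 81.


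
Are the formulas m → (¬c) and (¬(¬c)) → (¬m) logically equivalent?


Compare truth tables:
c | m | φ | ψ
-------------
F | F | T | T
T | F | T | T
F | T | T | T
T | T | F | F
The columns φ and ψ agree on every row.

Yes, they are logically equivalent.


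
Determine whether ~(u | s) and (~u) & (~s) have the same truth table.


Compare truth tables:
s | u | φ | ψ
-------------
False | False | True | True
True | False | False | False
False | True | False | False
True | True | False | False
The columns φ and ψ agree on every row.

Yes, they are logically equivalent.


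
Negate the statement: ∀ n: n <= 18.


¬(∀ x: φ) = ∃ x: ¬φ, and ¬(∃ x: φ) = ∀ x: ¬φ.
Apply to the universal statement.

∃ n: ¬(n <= 18)


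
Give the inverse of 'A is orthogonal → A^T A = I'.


The inverse of (P → Q) is (¬P → ¬Q). It is equivalent to the converse, not to the original.
Here P = 'A is orthogonal' and Q = 'A^T A = I'.

If not (A is orthogonal), then not (A^T A = I).


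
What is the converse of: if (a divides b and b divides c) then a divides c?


The converse of (P → Q) is (Q → P). It is not in general equivalent to the original.
Here P = '(a divides b and b divides c)' and Q = 'a divides c'.

If a divides c, then (a divides b and b divides c).


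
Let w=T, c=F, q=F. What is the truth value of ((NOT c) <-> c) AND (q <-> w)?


Substitute w=T, c=F, q=F:
NOT c = T
(NOT c) <-> c = T <-> F = F
q <-> w = F <-> T = F
((NOT c) <-> c) AND (q <-> w) = F AND F = F

F


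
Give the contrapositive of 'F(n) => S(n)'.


The contrapositive of (P → Q) is (¬Q → ¬P); it is logically equivalent to the original.
Here P = 'F(n)' and Q = 'S(n)'.

If not (S(n)), then not (F(n)).


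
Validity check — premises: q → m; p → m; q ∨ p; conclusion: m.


This matches the form of proof by cases: the conclusion follows in every model of the premises.

Valid.


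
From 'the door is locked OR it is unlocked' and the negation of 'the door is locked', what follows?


Disjunctive syllogism: from (P ∨ Q) and ¬P, infer Q.
One disjunct, 'the door is locked', is ruled out; the other must hold.

it is unlocked


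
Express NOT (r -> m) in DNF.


Step 1: Rewrite implication then negate: ¬(¬r ∨ m) = r ∧ ¬m.

r AND (NOT m)


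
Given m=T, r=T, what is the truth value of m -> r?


Implication is false only when antecedent is true and consequent is false.
Substitute: m=T, r=T.
T -> T evaluates to T.

T


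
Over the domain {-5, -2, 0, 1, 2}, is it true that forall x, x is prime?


Evaluate the predicate on each element: -5:False, -2:False, 0:False, 1:False, 2:True.
Counterexample x = -5 fails the predicate.

False


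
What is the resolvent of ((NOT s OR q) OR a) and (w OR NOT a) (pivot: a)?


The clauses contain complementary literals a and NOTa.
Resolution eliminates this pair and disjoins the remaining literals (merging duplicates).

((q OR NOT s) OR w)


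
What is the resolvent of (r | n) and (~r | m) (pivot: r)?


The clauses contain complementary literals r and ~r.
Resolution eliminates this pair and disjoins the remaining literals (merging duplicates).

(n | m)


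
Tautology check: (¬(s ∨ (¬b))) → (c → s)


Build the truth table over {b, c, s}:
b | c | s | φ
-------------
F | F | F | T
T | F | F | T
F | T | F | T
T | T | F | F
F | F | T | T
T | F | T | T
F | T | T | T
T | T | T | T
Counterexample at row 4: with b=T, c=T, s=F, the formula is F.

No, it is not a tautology.


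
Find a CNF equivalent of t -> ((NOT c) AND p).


Step 1: Rewrite t → ((¬c) ∧ p) as ¬t ∨ ((¬c) ∧ p).
Step 2: Distribute ∨ over ∧.

((NOT t) OR (NOT c)) AND ((NOT t) OR p)


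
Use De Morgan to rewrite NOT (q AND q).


De Morgan: the negation of a conjunction is the disjunction of the negations.
Distribute NOT across AND, flipping it to OR, and negate each literal.

(NOT q) OR (NOT q)


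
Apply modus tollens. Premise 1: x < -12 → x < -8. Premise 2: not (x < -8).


Modus tollens: from (P → Q) and ¬Q, infer ¬P.
Q = 'x < -8' is denied; since P → Q, P must also fail.

Not (x < -12).


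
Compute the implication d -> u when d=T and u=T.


Implication is false only when antecedent is true and consequent is false.
Substitute: d=T, u=T.
T -> T evaluates to T.

T


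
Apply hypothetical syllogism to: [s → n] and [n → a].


Hypothetical syllogism: from (P → Q) and (Q → R), infer (P → R).
Chain the two implications through the shared middle term 'n'.

s → a


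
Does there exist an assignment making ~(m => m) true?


Check all 2 assignments over {m}:
m | φ
-----
False | False
True | False
No assignment makes the formula true.

Unsatisfiable.


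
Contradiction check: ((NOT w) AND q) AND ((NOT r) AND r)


Truth table over {q, r, w}:
q | r | w | φ
-------------
F | F | F | F
T | F | F | F
F | T | F | F
T | T | F | F
F | F | T | F
T | F | T | F
F | T | T | F
T | T | T | F
Every row is false.

Yes, it is a contradiction.


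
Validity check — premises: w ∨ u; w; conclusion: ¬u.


This is affirming a disjunct (fallacy). There exist truth assignments where the premises are all true but the conclusion is false.

Invalid.


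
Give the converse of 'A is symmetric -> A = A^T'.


The converse of (P → Q) is (Q → P). It is not in general equivalent to the original.
Here P = 'A is symmetric' and Q = 'A = A^T'.

If A = A^T, then A is symmetric.


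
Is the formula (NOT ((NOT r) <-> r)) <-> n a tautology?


Build the truth table over {n, r}:
n | r | φ
---------
F | F | F
T | F | T
F | T | F
T | T | T
Counterexample at row 1: with n=F, r=F, the formula is F.

No, it is not a tautology.


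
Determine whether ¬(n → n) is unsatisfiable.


Truth table over {n}:
n | φ
-----
F | F
T | F
Every row is false.

Yes, it is a contradiction.


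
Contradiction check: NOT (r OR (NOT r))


Truth table over {r}:
r | φ
-----
F | F
T | F
Every row is false.

Yes, it is a contradiction.


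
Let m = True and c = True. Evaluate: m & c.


Conjunction is true only when both operands are true.
Substitute: m=True, c=True.
True & True evaluates to True.

True


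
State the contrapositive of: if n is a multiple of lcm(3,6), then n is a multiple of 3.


The contrapositive of (P → Q) is (¬Q → ¬P); it is logically equivalent to the original.
Here P = 'n is a multiple of lcm(3,6)' and Q = 'n is a multiple of 3'.

If not (n is a multiple of 3), then not (n is a multiple of lcm(3,6)).


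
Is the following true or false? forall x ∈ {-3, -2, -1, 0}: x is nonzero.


Evaluate the predicate on each element: -3:True, -2:True, -1:True, 0:False.
Counterexample x = 0 fails the predicate.

False


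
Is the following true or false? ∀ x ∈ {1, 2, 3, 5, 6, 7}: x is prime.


Evaluate the predicate on each element: 1:F, 2:T, 3:T, 5:T, 6:F, 7:T.
Counterexample x = 1 fails the predicate.

F


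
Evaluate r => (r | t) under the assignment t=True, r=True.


Substitute t=True, r=True:
r | t = True | True = True
r => (r | t) = True => True = True

True


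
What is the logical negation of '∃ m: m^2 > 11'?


¬(∀ x: φ) = ∃ x: ¬φ, and ¬(∃ x: φ) = ∀ x: ¬φ.
Apply to the existential statement.

∀ m: ¬(m^2 > 11)


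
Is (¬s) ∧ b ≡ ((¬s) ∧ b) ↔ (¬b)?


Compare truth tables:
b | s | φ | ψ
-------------
F | F | F | F
T | F | T | F
F | T | F | F
T | T | F | T
They differ at row 2 (b=T, s=F): φ=T but ψ=F.

No, they are not logically equivalent.


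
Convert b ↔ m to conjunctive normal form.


Step 1: Rewrite b ↔ m as (b → m) ∧ (m → b).
Step 2: Rewrite each implication as a disjunction.

((¬b) ∨ m) ∧ ((¬m) ∨ b)


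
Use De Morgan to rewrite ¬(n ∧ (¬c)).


De Morgan: the negation of a conjunction is the disjunction of the negations.
Distribute ¬ across ∧, flipping it to ∨, and negate each literal.

(¬n) ∨ c


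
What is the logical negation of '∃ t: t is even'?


¬(∀ x: φ) = ∃ x: ¬φ, and ¬(∃ x: φ) = ∀ x: ¬φ.
Apply to the existential statement.

∀ t: ¬(t is even)


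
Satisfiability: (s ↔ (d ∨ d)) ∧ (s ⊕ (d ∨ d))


Check all 4 assignments over {d, s}:
d | s | φ
---------
F | F | F
T | F | F
F | T | F
T | T | F
No assignment makes the formula true.

Unsatisfiable.


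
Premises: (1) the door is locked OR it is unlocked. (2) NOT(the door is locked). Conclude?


Disjunctive syllogism: from (P ∨ Q) and ¬P, infer Q.
One disjunct, 'the door is locked', is ruled out; the other must hold.

it is unlocked


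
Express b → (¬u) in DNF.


Step 1: Rewrite b → (¬u) as ¬b ∨ (¬u).

(¬b) ∨ (¬u)


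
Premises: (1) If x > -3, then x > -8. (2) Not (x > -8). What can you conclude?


Modus tollens: from (P → Q) and ¬Q, infer ¬P.
Q = 'x > -8' is denied; since P → Q, P must also fail.

Not (x > -3).
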